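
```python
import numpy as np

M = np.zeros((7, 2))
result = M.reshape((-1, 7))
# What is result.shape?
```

(2, 7)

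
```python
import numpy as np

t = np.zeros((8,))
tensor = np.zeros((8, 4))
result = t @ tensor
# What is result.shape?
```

(4,)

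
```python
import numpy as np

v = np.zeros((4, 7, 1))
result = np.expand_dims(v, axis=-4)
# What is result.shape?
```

(1, 4, 7, 1)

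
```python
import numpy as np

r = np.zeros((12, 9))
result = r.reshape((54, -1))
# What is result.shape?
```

(54, 2)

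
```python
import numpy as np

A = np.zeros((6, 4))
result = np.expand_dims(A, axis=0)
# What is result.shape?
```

(1, 6, 4)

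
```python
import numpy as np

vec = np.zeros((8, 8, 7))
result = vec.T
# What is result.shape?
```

(7, 8, 8)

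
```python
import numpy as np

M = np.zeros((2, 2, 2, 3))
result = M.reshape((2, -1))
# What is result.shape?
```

(2, 12)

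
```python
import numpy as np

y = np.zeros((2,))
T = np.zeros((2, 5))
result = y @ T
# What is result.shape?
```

(5,)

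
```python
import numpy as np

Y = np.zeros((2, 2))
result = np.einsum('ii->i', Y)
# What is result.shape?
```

(2,)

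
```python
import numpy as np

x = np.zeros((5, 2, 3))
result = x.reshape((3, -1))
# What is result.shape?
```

(3, 10)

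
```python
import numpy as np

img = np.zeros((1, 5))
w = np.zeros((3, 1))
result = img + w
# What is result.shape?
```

(3, 5)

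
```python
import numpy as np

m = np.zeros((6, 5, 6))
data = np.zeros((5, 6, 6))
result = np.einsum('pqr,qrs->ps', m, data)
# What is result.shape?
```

(6, 6)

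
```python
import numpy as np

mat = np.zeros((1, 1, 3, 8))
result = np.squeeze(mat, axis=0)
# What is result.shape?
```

(1, 3, 8)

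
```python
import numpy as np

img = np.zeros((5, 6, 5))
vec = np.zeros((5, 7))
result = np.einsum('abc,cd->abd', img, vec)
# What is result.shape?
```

(5, 6, 7)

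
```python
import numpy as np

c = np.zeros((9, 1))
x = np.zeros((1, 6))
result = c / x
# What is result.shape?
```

(9, 6)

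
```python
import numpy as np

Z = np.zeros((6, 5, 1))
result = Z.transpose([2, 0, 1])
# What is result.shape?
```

(1, 6, 5)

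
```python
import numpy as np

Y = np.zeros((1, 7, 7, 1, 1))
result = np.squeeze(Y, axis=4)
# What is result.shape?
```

(1, 7, 7, 1)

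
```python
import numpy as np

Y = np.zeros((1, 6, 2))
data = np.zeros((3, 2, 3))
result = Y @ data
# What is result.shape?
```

(3, 6, 3)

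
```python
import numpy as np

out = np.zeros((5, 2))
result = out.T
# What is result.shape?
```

(2, 5)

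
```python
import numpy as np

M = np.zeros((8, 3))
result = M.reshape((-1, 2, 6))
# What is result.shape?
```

(2, 2, 6)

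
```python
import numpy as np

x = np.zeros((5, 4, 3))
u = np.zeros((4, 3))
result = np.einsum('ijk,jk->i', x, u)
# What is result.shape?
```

(5,)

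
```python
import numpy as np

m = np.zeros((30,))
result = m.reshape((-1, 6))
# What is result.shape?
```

(5, 6)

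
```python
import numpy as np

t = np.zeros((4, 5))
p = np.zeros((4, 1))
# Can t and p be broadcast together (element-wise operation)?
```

Yes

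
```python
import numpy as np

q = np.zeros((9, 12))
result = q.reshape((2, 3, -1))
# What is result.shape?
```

(2, 3, 18)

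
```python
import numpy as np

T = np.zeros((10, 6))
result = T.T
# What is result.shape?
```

(6, 10)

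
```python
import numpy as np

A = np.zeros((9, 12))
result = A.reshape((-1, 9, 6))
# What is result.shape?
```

(2, 9, 6)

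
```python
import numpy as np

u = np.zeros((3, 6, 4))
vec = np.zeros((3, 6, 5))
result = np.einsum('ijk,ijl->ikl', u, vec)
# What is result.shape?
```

(3, 4, 5)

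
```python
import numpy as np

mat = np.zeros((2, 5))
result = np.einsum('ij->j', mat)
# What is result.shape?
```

(5,)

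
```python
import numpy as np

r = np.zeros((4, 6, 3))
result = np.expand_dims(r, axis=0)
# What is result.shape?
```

(1, 4, 6, 3)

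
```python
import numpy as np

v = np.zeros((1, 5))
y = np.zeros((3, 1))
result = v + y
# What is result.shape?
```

(3, 5)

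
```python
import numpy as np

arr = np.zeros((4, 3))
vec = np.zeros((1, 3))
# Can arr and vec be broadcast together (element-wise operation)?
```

Yes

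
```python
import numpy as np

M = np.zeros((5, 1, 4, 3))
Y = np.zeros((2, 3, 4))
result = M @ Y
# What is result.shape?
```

(5, 2, 4, 4)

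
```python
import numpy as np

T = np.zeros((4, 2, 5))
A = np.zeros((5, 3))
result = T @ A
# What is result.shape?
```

(4, 2, 3)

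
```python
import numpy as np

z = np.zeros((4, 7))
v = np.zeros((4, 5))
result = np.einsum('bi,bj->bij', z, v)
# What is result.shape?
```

(4, 7, 5)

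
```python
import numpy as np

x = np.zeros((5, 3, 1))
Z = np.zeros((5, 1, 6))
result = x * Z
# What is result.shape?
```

(5, 3, 6)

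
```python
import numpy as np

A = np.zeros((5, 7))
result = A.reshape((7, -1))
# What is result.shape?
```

(7, 5)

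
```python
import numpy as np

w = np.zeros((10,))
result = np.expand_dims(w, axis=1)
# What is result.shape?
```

(10, 1)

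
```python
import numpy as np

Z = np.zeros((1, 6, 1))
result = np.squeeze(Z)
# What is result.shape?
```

(6,)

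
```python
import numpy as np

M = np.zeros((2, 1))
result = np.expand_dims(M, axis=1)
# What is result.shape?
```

(2, 1, 1)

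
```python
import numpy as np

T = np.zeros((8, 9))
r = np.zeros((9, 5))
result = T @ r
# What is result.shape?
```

(8, 5)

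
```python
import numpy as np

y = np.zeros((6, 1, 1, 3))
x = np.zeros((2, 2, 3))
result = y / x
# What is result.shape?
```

(6, 2, 2, 3)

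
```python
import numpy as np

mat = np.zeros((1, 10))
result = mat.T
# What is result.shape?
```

(10, 1)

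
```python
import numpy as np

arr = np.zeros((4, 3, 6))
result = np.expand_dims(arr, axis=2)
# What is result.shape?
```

(4, 3, 1, 6)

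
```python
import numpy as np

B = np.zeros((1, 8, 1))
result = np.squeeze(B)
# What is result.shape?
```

(8,)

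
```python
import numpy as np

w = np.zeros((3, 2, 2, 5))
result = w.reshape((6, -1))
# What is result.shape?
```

(6, 10)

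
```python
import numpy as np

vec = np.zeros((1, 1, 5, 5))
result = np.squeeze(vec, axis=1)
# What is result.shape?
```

(1, 5, 5)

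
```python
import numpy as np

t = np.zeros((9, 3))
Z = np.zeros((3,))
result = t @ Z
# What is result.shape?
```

(9,)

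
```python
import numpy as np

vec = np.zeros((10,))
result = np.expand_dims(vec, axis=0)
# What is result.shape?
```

(1, 10)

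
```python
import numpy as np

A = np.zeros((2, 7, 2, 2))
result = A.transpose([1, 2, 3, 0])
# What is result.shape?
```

(7, 2, 2, 2)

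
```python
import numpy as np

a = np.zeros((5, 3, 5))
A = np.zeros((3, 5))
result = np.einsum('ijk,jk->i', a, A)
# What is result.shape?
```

(5,)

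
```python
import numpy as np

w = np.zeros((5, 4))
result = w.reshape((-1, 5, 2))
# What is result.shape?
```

(2, 5, 2)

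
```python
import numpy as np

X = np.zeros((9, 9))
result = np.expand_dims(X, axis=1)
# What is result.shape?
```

(9, 1, 9)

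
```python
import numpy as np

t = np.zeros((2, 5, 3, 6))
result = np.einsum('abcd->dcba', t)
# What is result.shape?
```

(6, 3, 5, 2)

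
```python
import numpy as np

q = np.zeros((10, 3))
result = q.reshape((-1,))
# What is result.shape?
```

(30,)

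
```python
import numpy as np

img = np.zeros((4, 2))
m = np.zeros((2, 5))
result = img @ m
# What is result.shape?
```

(4, 5)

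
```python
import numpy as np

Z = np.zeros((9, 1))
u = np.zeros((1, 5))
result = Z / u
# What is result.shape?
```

(9, 5)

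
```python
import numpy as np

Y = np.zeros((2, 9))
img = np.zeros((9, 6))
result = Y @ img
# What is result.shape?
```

(2, 6)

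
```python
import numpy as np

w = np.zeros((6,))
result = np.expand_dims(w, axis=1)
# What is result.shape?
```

(6, 1)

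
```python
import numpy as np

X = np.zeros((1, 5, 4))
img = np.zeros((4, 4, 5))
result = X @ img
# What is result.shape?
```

(4, 5, 5)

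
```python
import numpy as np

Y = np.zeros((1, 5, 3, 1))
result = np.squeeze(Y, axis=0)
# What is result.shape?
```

(5, 3, 1)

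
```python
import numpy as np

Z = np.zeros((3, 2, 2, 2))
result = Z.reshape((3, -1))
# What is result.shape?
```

(3, 8)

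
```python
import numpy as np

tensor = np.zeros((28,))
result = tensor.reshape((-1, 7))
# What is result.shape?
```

(4, 7)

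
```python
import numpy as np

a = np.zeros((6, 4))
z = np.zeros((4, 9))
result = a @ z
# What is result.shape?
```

(6, 9)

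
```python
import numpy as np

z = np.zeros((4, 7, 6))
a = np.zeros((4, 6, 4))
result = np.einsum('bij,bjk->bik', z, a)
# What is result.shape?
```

(4, 7, 4)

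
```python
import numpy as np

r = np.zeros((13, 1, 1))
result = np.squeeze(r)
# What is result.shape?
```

(13,)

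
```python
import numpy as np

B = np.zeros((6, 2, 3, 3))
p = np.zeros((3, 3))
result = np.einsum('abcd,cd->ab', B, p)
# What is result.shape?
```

(6, 2)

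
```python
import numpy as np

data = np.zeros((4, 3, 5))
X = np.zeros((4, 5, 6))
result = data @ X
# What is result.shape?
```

(4, 3, 6)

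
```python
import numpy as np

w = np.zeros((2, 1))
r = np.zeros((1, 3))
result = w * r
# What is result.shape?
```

(2, 3)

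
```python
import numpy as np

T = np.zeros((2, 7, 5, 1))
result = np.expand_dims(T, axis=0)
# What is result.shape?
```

(1, 2, 7, 5, 1)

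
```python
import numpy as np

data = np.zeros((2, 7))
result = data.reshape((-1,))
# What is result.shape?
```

(14,)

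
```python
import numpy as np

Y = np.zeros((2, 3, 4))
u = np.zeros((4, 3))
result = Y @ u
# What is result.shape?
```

(2, 3, 3)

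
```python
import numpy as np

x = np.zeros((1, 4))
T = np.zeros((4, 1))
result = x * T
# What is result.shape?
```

(4, 4)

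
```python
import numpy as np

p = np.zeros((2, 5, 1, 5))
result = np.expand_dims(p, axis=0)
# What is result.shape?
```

(1, 2, 5, 1, 5)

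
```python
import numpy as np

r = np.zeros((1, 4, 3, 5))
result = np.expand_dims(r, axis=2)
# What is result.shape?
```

(1, 4, 1, 3, 5)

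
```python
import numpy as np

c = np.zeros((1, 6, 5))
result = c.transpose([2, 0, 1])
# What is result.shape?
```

(5, 1, 6)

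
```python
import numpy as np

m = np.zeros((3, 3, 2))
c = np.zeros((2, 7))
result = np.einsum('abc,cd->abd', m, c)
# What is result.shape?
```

(3, 3, 7)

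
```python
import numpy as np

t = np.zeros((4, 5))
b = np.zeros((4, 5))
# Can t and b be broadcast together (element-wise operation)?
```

Yes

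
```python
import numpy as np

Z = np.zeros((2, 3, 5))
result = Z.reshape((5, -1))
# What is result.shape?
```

(5, 6)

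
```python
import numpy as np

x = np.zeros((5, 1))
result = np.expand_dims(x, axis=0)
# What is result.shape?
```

(1, 5, 1)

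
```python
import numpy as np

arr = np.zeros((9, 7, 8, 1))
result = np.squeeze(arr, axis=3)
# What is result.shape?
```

(9, 7, 8)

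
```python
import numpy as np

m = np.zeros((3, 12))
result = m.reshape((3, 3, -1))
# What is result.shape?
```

(3, 3, 4)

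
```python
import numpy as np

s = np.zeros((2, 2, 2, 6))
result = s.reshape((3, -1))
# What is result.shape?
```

(3, 16)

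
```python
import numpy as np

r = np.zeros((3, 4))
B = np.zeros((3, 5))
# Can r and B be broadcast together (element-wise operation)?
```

No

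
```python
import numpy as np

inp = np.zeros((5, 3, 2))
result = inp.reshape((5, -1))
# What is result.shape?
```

(5, 6)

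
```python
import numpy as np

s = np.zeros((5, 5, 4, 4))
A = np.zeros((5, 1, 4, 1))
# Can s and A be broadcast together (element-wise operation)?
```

Yes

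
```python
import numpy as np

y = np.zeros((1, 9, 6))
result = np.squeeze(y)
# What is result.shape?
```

(9, 6)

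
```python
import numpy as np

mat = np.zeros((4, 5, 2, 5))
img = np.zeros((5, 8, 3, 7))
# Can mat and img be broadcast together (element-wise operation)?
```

No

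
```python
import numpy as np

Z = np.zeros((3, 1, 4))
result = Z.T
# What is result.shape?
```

(4, 1, 3)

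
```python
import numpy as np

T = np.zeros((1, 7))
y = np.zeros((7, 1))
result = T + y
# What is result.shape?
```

(7, 7)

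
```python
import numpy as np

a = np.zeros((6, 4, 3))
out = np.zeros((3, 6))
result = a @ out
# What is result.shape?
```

(6, 4, 6)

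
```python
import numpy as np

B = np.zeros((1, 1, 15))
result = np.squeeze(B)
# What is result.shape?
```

(15,)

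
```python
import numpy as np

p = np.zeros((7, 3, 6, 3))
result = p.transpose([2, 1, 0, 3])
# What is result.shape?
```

(6, 3, 7, 3)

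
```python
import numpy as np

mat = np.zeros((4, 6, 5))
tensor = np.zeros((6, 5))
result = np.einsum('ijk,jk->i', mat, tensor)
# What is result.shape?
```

(4,)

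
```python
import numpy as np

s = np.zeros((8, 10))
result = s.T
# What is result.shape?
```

(10, 8)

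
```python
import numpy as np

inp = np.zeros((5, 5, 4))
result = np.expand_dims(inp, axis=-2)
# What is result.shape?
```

(5, 5, 1, 4)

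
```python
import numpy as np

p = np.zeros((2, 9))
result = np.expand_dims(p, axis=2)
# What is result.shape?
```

(2, 9, 1)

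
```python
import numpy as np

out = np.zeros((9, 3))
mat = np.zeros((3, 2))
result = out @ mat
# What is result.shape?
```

(9, 2)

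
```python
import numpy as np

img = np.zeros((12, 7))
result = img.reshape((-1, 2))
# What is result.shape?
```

(42, 2)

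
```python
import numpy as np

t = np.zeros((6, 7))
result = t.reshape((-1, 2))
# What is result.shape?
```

(21, 2)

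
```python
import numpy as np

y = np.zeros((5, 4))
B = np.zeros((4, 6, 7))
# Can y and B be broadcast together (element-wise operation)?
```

No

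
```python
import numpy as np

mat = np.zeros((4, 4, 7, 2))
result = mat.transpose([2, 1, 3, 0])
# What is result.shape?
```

(7, 4, 2, 4)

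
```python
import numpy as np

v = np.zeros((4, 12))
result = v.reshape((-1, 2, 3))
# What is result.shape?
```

(8, 2, 3)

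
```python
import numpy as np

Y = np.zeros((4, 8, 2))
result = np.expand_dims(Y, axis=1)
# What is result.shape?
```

(4, 1, 8, 2)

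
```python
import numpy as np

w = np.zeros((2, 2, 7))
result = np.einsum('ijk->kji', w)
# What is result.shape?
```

(7, 2, 2)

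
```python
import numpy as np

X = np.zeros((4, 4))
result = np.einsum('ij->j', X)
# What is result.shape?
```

(4,)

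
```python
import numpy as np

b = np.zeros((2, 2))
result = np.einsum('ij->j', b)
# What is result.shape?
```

(2,)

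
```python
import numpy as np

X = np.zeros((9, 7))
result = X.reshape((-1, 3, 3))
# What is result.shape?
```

(7, 3, 3)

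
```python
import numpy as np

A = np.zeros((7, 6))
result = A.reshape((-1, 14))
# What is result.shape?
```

(3, 14)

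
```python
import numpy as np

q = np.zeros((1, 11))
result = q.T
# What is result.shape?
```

(11, 1)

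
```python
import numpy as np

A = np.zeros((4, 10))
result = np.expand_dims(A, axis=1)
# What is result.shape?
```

(4, 1, 10)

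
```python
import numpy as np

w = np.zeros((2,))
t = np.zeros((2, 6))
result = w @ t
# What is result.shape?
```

(6,)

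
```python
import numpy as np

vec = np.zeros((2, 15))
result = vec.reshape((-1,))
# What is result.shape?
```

(30,)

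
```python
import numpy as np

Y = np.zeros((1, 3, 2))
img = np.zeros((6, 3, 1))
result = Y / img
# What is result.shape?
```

(6, 3, 2)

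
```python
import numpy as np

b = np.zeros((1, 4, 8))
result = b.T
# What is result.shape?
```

(8, 4, 1)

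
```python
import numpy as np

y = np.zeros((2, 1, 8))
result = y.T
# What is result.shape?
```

(8, 1, 2)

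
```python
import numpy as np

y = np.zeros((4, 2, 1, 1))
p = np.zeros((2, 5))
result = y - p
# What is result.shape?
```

(4, 2, 2, 5)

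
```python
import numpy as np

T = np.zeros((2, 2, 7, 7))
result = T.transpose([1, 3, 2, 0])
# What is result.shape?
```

(2, 7, 7, 2)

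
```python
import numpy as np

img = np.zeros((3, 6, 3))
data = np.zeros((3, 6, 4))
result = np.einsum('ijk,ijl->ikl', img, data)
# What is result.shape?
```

(3, 3, 4)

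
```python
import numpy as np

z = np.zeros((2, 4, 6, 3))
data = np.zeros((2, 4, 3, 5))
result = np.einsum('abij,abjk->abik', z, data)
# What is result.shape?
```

(2, 4, 6, 5)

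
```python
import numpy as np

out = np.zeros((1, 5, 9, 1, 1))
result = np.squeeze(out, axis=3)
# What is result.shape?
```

(1, 5, 9, 1)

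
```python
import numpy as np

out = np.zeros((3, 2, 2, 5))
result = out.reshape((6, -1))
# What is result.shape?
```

(6, 10)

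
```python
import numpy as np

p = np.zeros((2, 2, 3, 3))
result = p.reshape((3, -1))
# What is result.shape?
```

(3, 12)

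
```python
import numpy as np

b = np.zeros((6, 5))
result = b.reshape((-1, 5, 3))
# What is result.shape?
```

(2, 5, 3)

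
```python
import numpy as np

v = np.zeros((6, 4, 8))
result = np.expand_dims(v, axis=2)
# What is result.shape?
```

(6, 4, 1, 8)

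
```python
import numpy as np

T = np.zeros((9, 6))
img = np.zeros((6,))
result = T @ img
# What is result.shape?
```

(9,)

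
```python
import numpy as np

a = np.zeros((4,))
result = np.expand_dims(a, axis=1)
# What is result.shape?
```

(4, 1)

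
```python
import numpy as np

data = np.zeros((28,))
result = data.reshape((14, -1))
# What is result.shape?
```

(14, 2)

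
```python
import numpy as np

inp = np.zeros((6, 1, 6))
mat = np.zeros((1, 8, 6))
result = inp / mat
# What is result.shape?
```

(6, 8, 6)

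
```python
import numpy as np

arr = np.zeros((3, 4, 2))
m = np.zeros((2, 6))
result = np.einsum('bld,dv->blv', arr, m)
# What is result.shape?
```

(3, 4, 6)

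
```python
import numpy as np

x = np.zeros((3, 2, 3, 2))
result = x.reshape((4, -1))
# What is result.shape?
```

(4, 9)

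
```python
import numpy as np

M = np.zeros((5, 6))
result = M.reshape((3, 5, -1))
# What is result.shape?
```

(3, 5, 2)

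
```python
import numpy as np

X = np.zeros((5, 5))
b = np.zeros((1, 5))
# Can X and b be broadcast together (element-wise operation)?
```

Yes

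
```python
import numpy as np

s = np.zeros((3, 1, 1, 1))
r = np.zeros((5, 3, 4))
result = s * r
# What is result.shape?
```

(3, 5, 3, 4)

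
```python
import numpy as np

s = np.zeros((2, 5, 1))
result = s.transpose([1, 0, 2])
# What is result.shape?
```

(5, 2, 1)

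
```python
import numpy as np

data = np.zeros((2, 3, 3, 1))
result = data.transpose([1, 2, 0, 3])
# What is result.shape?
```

(3, 3, 2, 1)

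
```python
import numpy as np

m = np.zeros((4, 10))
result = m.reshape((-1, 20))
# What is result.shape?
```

(2, 20)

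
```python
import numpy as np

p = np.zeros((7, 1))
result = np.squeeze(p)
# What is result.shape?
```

(7,)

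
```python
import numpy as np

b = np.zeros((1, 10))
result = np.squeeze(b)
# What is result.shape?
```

(10,)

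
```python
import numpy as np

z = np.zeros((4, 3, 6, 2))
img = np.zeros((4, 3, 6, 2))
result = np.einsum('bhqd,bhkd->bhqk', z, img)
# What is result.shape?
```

(4, 3, 6, 6)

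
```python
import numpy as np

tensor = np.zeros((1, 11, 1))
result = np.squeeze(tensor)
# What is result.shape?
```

(11,)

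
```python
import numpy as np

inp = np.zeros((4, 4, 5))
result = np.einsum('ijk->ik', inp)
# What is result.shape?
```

(4, 5)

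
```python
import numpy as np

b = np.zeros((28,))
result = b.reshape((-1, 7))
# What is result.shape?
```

(4, 7)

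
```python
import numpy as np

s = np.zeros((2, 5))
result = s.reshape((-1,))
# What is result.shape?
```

(10,)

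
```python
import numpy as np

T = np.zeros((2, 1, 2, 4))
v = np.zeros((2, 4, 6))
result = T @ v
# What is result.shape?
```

(2, 2, 2, 6)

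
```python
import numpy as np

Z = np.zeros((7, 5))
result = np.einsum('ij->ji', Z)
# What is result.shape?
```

(5, 7)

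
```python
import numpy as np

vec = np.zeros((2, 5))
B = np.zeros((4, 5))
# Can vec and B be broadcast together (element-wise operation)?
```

No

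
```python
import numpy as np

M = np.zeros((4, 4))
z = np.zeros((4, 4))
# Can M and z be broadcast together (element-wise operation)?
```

Yes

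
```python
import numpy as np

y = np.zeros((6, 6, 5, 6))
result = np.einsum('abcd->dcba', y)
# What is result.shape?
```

(6, 5, 6, 6)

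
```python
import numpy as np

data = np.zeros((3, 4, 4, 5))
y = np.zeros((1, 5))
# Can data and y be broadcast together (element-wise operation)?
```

Yes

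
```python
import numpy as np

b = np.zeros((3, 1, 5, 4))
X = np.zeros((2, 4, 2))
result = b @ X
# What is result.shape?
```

(3, 2, 5, 2)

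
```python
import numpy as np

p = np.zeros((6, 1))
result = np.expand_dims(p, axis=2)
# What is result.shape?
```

(6, 1, 1)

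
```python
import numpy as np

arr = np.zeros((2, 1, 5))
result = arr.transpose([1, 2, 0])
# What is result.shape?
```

(1, 5, 2)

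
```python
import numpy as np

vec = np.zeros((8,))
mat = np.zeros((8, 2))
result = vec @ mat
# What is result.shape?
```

(2,)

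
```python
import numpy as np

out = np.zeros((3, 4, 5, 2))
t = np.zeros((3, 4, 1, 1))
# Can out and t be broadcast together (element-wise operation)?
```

Yes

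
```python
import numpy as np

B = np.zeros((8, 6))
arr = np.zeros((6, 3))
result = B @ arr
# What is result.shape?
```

(8, 3)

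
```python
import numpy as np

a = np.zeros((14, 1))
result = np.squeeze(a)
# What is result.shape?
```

(14,)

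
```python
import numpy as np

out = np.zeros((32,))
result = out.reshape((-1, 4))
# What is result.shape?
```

(8, 4)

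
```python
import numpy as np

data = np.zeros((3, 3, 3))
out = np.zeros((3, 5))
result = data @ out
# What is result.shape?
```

(3, 3, 5)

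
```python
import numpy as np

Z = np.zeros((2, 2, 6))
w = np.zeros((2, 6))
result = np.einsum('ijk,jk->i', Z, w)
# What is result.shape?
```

(2,)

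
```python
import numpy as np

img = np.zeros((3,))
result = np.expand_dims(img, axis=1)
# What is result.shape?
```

(3, 1)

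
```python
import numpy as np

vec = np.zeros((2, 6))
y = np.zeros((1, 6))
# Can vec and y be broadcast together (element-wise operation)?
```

Yes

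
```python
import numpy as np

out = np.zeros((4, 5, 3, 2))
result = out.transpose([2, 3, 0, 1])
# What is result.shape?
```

(3, 2, 4, 5)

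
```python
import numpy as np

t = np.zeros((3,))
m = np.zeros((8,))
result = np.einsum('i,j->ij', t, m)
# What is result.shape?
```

(3, 8)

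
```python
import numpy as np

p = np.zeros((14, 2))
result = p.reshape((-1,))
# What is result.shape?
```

(28,)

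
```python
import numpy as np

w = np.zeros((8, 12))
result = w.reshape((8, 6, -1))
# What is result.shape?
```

(8, 6, 2)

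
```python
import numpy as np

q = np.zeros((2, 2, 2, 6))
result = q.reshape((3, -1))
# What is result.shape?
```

(3, 16)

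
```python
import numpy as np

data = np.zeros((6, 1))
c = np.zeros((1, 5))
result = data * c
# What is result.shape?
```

(6, 5)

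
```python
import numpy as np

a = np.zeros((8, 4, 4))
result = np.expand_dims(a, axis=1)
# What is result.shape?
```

(8, 1, 4, 4)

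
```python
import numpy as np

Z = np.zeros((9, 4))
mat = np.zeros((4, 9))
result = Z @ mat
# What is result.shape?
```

(9, 9)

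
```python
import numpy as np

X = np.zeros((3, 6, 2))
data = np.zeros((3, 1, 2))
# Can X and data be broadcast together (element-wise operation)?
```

Yes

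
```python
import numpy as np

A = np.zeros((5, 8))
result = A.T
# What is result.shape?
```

(8, 5)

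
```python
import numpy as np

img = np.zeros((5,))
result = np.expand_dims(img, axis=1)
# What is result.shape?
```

(5, 1)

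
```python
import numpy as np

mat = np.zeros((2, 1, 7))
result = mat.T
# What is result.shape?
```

(7, 1, 2)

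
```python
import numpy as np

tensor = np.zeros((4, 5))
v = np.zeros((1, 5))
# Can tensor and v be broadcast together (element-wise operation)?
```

Yes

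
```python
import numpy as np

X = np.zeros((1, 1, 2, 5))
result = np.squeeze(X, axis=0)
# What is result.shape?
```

(1, 2, 5)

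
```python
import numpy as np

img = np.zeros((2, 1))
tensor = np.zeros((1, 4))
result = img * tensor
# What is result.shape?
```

(2, 4)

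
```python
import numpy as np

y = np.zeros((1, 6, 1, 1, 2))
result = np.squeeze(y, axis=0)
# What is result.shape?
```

(6, 1, 1, 2)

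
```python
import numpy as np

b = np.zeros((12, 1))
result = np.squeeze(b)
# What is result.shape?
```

(12,)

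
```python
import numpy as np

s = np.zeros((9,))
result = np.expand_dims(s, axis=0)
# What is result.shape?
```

(1, 9)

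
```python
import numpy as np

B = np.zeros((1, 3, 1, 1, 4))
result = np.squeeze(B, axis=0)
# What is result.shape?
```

(3, 1, 1, 4)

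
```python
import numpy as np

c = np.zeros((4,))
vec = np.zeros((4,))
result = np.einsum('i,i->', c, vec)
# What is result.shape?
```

()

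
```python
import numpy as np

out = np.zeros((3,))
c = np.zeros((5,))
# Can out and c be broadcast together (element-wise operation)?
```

No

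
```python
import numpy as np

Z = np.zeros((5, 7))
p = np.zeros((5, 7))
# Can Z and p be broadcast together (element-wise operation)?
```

Yes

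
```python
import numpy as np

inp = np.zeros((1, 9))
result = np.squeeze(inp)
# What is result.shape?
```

(9,)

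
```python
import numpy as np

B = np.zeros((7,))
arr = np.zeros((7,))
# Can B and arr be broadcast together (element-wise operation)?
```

Yes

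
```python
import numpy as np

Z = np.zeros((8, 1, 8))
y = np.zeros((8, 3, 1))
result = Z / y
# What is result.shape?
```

(8, 3, 8)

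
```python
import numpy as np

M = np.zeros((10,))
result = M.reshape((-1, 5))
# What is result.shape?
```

(2, 5)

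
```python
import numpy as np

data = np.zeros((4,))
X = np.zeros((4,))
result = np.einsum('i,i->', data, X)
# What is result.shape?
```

()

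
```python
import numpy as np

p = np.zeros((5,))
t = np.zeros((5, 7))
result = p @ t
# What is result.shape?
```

(7,)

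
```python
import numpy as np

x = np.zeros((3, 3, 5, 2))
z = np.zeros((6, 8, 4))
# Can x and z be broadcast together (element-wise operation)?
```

No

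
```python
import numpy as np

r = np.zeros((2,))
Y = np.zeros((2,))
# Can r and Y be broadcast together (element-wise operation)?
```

Yes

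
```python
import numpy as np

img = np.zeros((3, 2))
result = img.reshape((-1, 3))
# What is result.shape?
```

(2, 3)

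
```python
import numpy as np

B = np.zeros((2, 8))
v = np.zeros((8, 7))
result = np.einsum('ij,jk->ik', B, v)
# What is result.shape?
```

(2, 7)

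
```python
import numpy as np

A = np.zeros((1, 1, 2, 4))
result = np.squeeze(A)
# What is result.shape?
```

(2, 4)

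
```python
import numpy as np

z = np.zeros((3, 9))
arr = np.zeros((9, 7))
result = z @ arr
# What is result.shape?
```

(3, 7)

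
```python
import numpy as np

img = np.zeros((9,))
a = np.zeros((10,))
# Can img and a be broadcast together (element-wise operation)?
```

No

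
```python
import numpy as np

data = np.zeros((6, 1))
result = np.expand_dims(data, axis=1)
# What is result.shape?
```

(6, 1, 1)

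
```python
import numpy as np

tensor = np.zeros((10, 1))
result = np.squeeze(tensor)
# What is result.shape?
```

(10,)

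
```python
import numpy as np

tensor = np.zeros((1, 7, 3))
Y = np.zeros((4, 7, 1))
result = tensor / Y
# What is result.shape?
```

(4, 7, 3)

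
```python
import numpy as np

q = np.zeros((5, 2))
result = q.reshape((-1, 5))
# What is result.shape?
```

(2, 5)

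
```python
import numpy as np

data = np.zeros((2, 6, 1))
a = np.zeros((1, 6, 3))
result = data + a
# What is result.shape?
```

(2, 6, 3)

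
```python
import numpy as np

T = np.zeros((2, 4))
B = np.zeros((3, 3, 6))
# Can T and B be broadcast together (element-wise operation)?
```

No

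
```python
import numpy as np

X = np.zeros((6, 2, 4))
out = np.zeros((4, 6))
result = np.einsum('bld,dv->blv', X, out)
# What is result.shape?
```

(6, 2, 6)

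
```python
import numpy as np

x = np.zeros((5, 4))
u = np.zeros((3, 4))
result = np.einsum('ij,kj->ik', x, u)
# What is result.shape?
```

(5, 3)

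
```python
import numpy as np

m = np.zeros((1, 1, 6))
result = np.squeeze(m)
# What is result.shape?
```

(6,)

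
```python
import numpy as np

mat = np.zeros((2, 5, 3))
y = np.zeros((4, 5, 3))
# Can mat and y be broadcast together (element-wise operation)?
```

No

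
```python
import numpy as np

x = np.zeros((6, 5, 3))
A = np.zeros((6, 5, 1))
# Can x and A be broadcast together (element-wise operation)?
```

Yes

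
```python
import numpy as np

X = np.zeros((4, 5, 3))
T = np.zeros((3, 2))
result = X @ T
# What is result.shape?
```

(4, 5, 2)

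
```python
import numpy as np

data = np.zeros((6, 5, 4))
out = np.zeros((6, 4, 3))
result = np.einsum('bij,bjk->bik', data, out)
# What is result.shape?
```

(6, 5, 3)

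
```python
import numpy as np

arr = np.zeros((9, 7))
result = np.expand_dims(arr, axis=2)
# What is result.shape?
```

(9, 7, 1)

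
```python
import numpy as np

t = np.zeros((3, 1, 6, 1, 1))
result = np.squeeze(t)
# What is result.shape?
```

(3, 6)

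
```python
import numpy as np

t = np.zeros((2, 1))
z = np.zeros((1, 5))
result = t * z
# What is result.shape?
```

(2, 5)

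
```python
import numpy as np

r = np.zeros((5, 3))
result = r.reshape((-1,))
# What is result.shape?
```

(15,)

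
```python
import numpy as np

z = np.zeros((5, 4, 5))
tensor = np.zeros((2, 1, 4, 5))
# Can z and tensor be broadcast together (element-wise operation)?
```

Yes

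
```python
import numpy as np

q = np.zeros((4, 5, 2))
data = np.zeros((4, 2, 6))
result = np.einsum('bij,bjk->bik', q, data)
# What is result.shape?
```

(4, 5, 6)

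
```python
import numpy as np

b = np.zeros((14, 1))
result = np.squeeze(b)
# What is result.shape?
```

(14,)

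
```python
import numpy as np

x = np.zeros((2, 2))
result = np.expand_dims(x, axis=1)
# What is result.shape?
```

(2, 1, 2)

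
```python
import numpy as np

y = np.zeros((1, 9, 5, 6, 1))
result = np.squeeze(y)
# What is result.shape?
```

(9, 5, 6)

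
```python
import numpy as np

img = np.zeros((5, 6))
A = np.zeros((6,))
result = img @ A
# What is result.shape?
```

(5,)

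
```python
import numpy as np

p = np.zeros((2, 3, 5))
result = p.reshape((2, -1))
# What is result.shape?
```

(2, 15)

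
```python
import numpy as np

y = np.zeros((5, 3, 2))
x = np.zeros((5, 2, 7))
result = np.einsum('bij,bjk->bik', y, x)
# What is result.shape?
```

(5, 3, 7)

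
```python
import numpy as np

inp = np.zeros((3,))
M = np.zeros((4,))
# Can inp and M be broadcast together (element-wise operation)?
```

No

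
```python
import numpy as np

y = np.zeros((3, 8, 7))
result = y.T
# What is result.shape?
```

(7, 8, 3)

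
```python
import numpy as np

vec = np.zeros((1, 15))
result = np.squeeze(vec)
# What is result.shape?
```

(15,)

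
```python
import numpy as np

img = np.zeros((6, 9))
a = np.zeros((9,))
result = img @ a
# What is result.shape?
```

(6,)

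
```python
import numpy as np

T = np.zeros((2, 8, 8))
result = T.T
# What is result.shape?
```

(8, 8, 2)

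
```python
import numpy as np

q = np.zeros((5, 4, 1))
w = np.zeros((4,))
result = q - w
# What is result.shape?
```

(5, 4, 4)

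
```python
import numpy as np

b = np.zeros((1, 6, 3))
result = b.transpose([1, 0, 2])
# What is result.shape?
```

(6, 1, 3)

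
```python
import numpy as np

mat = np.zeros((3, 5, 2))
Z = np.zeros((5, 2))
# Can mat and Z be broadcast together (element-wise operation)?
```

Yes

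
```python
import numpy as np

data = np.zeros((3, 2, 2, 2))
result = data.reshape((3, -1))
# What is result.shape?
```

(3, 8)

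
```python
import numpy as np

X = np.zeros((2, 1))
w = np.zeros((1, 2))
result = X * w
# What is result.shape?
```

(2, 2)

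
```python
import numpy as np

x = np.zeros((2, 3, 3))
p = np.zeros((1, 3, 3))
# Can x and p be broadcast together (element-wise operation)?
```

Yes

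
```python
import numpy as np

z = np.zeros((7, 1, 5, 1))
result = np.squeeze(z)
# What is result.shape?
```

(7, 5)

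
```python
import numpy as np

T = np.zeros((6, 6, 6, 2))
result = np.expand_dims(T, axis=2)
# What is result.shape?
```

(6, 6, 1, 6, 2)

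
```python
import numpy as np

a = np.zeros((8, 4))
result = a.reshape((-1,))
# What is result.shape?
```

(32,)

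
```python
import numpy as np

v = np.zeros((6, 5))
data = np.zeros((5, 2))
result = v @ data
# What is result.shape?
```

(6, 2)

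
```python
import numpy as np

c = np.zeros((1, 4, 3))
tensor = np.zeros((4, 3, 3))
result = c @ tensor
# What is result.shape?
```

(4, 4, 3)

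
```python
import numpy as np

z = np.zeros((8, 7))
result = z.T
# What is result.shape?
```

(7, 8)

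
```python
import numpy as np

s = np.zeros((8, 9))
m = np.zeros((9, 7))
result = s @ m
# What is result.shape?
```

(8, 7)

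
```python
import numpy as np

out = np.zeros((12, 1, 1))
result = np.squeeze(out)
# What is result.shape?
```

(12,)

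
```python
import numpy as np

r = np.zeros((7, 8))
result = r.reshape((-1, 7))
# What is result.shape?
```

(8, 7)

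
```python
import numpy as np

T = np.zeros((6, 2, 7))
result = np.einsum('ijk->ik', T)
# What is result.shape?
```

(6, 7)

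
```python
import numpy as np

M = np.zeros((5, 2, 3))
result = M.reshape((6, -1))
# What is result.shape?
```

(6, 5)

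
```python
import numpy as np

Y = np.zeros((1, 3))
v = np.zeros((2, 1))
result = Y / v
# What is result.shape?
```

(2, 3)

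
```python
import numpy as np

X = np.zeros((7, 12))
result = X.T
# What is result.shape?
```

(12, 7)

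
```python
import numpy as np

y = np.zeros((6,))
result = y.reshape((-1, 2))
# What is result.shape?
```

(3, 2)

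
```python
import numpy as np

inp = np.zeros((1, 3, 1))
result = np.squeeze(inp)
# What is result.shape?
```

(3,)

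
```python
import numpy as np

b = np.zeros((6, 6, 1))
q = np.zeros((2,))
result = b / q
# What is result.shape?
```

(6, 6, 2)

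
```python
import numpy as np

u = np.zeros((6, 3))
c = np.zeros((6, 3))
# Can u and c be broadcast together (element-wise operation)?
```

Yes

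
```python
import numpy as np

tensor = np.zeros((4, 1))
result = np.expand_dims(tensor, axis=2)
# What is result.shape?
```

(4, 1, 1)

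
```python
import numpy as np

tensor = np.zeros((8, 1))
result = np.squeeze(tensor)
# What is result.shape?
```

(8,)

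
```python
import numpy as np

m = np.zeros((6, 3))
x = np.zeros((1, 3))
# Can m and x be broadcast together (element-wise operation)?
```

Yes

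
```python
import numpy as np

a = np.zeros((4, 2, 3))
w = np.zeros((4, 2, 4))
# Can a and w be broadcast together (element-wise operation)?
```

No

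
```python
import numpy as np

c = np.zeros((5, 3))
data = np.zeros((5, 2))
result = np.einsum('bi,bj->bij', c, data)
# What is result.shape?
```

(5, 3, 2)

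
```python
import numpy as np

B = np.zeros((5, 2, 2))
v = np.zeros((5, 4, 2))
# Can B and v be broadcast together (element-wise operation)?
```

No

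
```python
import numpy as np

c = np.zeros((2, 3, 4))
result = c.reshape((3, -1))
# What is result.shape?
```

(3, 8)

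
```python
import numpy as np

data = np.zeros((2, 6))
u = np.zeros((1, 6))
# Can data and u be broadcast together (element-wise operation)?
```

Yes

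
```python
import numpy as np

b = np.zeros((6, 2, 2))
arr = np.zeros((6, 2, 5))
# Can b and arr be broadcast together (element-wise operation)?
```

No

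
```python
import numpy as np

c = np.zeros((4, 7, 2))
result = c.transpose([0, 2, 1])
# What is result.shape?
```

(4, 2, 7)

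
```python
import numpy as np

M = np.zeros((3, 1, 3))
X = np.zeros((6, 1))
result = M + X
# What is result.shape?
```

(3, 6, 3)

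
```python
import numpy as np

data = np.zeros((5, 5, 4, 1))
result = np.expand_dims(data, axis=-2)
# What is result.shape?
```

(5, 5, 4, 1, 1)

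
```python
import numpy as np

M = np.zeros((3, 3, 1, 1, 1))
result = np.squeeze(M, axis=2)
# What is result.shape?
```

(3, 3, 1, 1)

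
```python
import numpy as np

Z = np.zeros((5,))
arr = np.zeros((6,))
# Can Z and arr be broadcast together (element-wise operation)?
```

No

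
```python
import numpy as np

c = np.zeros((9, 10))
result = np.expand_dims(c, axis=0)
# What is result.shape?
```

(1, 9, 10)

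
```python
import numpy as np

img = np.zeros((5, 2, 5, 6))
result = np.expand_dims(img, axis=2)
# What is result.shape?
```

(5, 2, 1, 5, 6)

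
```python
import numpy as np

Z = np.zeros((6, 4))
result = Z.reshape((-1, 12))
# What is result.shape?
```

(2, 12)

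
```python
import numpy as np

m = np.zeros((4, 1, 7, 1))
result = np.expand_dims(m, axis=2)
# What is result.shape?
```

(4, 1, 1, 7, 1)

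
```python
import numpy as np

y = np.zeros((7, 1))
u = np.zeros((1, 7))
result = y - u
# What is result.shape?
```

(7, 7)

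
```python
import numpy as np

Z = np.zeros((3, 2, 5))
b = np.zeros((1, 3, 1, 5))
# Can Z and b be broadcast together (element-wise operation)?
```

Yes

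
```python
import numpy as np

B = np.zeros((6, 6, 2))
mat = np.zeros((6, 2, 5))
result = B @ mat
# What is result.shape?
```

(6, 6, 5)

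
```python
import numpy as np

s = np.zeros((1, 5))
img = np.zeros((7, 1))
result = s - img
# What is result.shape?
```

(7, 5)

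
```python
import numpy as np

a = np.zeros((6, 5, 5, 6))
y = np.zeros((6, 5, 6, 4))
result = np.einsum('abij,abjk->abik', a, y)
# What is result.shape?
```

(6, 5, 5, 4)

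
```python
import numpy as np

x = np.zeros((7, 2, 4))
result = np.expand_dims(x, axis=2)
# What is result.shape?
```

(7, 2, 1, 4)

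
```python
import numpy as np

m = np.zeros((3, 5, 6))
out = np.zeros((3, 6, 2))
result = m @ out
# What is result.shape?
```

(3, 5, 2)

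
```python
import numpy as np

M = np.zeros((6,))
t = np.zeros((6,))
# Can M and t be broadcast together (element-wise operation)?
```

Yes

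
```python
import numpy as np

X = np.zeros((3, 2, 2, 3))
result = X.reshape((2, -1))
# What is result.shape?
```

(2, 18)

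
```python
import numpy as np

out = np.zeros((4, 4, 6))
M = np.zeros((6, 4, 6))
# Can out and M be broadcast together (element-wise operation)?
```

No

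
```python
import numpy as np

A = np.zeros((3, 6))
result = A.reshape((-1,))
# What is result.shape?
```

(18,)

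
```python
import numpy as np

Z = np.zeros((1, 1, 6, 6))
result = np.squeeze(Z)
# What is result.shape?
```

(6, 6)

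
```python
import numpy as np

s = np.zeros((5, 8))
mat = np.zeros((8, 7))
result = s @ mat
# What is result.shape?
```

(5, 7)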